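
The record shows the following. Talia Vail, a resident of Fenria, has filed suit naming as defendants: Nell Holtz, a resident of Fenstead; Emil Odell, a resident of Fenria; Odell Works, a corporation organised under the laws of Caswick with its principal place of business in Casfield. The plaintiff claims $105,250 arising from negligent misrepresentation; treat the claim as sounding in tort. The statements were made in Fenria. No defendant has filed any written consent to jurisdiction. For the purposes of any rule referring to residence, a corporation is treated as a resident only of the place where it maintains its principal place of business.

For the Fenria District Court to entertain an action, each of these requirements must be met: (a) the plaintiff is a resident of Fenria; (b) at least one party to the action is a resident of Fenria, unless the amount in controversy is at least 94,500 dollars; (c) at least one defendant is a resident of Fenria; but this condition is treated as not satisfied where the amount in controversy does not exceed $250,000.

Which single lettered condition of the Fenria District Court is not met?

The Fenria District Court:
  (a) The plaintiff resides in Fenria. Satisfied.
  (b) Talia Vail resides in Fenria. Condition met.
  (c) Emil Odell resides in Fenria. But the amount in controversy is USD 105,250, within the $250,000 ceiling, triggering the carve-out and defeating this condition. Not satisfied.
Only condition (c) fails.

(c)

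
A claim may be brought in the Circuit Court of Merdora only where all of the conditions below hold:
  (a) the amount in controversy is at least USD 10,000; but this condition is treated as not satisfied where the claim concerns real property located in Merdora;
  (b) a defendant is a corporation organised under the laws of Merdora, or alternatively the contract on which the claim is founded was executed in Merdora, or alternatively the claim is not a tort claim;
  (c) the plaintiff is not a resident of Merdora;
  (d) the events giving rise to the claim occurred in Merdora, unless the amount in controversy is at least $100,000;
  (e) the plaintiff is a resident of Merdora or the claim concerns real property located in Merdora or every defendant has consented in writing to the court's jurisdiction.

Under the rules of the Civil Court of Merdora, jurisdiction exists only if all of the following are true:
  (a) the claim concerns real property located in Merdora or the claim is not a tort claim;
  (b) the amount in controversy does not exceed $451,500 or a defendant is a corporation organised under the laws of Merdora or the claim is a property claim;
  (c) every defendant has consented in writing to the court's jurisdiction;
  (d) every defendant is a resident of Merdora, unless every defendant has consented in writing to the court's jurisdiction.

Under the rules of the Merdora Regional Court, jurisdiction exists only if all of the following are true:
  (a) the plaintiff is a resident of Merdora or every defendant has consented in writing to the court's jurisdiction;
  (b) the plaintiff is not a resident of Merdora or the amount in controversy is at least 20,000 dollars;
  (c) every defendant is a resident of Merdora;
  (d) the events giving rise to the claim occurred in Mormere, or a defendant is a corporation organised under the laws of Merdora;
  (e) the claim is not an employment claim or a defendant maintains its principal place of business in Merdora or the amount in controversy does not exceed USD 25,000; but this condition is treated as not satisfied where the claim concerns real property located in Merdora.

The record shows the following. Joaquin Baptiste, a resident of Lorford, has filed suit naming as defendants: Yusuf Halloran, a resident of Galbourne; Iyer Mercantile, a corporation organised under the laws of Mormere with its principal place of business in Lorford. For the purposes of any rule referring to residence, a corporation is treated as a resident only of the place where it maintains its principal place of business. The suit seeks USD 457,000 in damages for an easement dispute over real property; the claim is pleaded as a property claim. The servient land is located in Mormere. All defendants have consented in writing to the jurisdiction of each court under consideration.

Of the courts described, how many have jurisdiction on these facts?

2

The Circuit Court of Merdora:
  (a) The amount in controversy is 457,000 dollars, which meets the USD 10,000 floor. And the carve-out is inapplicable — the property lies in Mormere, not Merdora. Condition met.
  (b) The claim is a property claim, not a tort claim, so one alternative holds. Met.
  (c) The plaintiff resides in Lorford, which is not Merdora. Satisfied.
  (d) The operative events occurred in Mormere, not Merdora. However, the amount in controversy is $457,000, which meets the USD 100,000 floor, so the 'unless' proviso supplies this condition. Condition met.
  (e) Every defendant has filed written consent, which satisfies one of the alternatives. Satisfied.
  → Every requirement is satisfied — jurisdiction.
The Civil Court of Merdora:
  (a) The claim is a property claim, not a tort claim, so this disjunct is met. Condition met.
  (b) The claim is a property claim, which satisfies one of the alternatives. Satisfied.
  (c) Every defendant has filed written consent. Condition met.
  (d) The defendants reside as follows — Yusuf Halloran in Galbourne, Iyer Mercantile in Lorford — not all in Merdora. The proviso rescues it, though: every defendant has filed written consent. Met.
  → All conditions met; jurisdiction exists.
The Merdora Regional Court:
  (a) Every defendant has filed written consent, which satisfies one of the alternatives. Met.
  (b) The plaintiff resides in Lorford, which is not Merdora, so one alternative holds. Condition met.
  (c) The defendants reside as follows — Yusuf Halloran in Galbourne, Iyer Mercantile in Lorford — not all in Merdora. Not met.
  (d) The operative events occurred in Mormere, so this disjunct is met. Condition met.
  (e) The claim is a property claim, not an employment claim, so one alternative holds. The carve-out does not apply: the property lies in Mormere, not Merdora. Condition met.
  → Not every requirement is met — no jurisdiction.
Courts with jurisdiction: the Circuit Court of Merdora, the Civil Court of Merdora — 2 in total.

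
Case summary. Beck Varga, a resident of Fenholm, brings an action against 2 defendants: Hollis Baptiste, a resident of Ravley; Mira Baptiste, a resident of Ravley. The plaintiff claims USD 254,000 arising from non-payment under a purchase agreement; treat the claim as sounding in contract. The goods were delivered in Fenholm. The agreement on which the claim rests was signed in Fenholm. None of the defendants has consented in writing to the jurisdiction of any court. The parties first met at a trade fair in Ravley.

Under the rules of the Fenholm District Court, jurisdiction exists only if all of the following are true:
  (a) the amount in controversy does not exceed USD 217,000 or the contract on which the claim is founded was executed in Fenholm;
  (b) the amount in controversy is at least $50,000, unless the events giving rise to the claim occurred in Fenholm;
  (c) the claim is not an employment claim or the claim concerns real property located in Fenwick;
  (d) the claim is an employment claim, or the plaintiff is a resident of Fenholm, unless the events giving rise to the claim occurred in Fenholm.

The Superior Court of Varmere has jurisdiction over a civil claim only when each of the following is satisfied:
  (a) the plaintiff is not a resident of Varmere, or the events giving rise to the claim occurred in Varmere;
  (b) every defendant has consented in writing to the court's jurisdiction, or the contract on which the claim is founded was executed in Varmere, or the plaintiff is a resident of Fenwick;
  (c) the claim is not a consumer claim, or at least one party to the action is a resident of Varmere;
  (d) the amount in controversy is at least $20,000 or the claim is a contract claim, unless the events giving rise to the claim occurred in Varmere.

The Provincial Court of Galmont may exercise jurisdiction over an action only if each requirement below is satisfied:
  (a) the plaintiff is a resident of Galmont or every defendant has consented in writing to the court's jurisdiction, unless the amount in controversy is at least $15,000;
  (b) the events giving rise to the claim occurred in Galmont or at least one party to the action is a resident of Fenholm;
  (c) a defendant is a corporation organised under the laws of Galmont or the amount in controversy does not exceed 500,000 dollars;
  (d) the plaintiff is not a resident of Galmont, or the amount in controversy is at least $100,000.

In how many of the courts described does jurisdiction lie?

The Fenholm District Court:
  (a) The contract was executed in Fenholm, so one alternative holds. Condition met.
  (b) The amount in controversy is $254,000, which meets the $50,000 floor. Satisfied.
  (c) The claim is a contract claim, not an employment claim, so this disjunct is met. Condition met.
  (d) The plaintiff resides in Fenholm, which satisfies one of the alternatives. Condition met.
  → Jurisdiction lies.
The Superior Court of Varmere:
  (a) The plaintiff resides in Fenholm, which is not Varmere — that alternative is enough. Satisfied.
  (b) No such written consent has been filed; the contract was executed in Fenholm, not Varmere; the plaintiff resides in Fenholm, not Fenwick — no alternative holds. Fails.
  (c) The claim is a contract claim, not a consumer claim, so one alternative holds. Satisfied.
  (d) The amount in controversy is 254,000 dollars, which meets the 20,000 dollars floor, so this disjunct is met. Met.
  → Not every requirement is met — no jurisdiction.
The Provincial Court of Galmont:
  (a) The plaintiff resides in Fenholm, not Galmont; no such written consent has been filed — no alternative holds. But the amount in controversy is $254,000, which meets the $15,000 floor, and the 'unless' clause therefore excuses the requirement. Satisfied.
  (b) Beck Varga resides in Fenholm, which satisfies one of the alternatives. Condition met.
  (c) The amount in controversy is 254,000 dollars, within the $500,000 ceiling — that alternative is enough. Met.
  (d) The plaintiff resides in Fenholm, which is not Galmont, which satisfies one of the alternatives. Met.
  → Every requirement is satisfied — jurisdiction.
Courts with jurisdiction: the Fenholm District Court, the Provincial Court of Galmont — 2 in total.

2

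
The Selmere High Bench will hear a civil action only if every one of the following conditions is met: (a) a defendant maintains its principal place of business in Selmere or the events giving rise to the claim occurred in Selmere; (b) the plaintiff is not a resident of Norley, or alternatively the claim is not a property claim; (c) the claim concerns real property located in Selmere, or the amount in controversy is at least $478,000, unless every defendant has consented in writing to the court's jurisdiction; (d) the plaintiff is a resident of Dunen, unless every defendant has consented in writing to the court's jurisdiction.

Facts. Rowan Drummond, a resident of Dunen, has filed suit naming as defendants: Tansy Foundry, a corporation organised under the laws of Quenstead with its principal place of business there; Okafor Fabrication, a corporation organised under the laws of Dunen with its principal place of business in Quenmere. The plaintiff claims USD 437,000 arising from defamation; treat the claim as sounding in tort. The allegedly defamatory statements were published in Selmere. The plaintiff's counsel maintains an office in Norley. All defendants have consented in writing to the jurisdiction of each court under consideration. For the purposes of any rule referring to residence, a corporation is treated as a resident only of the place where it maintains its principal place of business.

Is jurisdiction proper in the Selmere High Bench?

The Selmere High Bench:
  (a) The operative events occurred in Selmere, so this disjunct is met. Condition met.
  (b) The plaintiff resides in Dunen, which is not Norley, which satisfies one of the alternatives. Satisfied.
  (c) The claim does not concern real property; the amount in controversy is 437,000 dollars, below the 478,000 dollars floor — no alternative holds. But every defendant has filed written consent, and the 'unless' clause therefore excuses the requirement. Condition met.
  (d) The plaintiff resides in Dunen. Satisfied.
  → Every requirement is satisfied — jurisdiction.

Yes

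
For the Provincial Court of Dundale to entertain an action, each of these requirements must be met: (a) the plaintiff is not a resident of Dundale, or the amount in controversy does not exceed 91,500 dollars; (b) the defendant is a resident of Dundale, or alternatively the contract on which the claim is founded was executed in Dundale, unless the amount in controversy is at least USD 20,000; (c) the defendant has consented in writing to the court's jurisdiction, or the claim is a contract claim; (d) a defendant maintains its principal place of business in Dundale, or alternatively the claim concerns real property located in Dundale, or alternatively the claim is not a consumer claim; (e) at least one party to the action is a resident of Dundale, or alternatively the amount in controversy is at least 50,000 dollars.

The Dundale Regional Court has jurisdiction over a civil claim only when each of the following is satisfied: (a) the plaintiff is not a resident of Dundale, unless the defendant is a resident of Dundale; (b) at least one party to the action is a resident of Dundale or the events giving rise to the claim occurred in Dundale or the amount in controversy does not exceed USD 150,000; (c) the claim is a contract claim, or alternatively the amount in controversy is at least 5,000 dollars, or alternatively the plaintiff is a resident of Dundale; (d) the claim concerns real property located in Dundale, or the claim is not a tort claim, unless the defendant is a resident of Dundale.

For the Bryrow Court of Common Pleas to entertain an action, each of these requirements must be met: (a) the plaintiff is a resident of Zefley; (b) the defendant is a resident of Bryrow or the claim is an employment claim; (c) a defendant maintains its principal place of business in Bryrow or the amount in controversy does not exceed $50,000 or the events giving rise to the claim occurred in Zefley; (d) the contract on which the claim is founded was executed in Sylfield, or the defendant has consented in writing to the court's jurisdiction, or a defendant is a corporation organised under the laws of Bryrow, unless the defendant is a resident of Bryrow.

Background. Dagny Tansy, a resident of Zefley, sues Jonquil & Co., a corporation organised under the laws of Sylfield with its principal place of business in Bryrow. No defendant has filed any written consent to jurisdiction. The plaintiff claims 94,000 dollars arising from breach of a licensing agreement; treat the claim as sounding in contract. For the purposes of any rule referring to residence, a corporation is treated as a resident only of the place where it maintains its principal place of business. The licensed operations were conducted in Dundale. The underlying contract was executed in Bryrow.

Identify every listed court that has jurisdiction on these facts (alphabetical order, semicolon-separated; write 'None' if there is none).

the Bryrow Court of Common Pleas; the Dundale Regional Court; the Provincial Court of Dundale

The Provincial Court of Dundale:
  (a) The plaintiff resides in Zefley, which is not Dundale — that alternative is enough. Met.
  (b) The defendant resides in Bryrow, not Dundale; the contract was executed in Bryrow, not Dundale — none of the alternatives is met. The proviso rescues it, though: the amount in controversy is 94,000 dollars, which meets the 20,000 dollars floor. Met.
  (c) The claim is a contract claim, so one alternative holds. Condition met.
  (d) The claim is a contract claim, not a consumer claim, so this disjunct is met. Condition met.
  (e) The amount in controversy is USD 94,000, which meets the 50,000 dollars floor, so one alternative holds. Satisfied.
  → Jurisdiction lies.
The Dundale Regional Court:
  (a) The plaintiff resides in Zefley, which is not Dundale. Met.
  (b) The operative events occurred in Dundale, so this disjunct is met. Satisfied.
  (c) The claim is a contract claim, so this disjunct is met. Met.
  (d) The claim is a contract claim, not a tort claim, which satisfies one of the alternatives. Satisfied.
  → Jurisdiction lies.
The Bryrow Court of Common Pleas:
  (a) The plaintiff resides in Zefley. Met.
  (b) The defendant resides in Bryrow, so this disjunct is met. Condition met.
  (c) Jonquil & Co. has its principal place of business in Bryrow, so one alternative holds. Condition met.
  (d) The contract was executed in Bryrow, not Sylfield; no such written consent has been filed; the corporate defendant(s) are organised in Sylfield, not Bryrow — no alternative holds. The proviso rescues it, though: the defendant resides in Bryrow. Satisfied.
  → The court has jurisdiction.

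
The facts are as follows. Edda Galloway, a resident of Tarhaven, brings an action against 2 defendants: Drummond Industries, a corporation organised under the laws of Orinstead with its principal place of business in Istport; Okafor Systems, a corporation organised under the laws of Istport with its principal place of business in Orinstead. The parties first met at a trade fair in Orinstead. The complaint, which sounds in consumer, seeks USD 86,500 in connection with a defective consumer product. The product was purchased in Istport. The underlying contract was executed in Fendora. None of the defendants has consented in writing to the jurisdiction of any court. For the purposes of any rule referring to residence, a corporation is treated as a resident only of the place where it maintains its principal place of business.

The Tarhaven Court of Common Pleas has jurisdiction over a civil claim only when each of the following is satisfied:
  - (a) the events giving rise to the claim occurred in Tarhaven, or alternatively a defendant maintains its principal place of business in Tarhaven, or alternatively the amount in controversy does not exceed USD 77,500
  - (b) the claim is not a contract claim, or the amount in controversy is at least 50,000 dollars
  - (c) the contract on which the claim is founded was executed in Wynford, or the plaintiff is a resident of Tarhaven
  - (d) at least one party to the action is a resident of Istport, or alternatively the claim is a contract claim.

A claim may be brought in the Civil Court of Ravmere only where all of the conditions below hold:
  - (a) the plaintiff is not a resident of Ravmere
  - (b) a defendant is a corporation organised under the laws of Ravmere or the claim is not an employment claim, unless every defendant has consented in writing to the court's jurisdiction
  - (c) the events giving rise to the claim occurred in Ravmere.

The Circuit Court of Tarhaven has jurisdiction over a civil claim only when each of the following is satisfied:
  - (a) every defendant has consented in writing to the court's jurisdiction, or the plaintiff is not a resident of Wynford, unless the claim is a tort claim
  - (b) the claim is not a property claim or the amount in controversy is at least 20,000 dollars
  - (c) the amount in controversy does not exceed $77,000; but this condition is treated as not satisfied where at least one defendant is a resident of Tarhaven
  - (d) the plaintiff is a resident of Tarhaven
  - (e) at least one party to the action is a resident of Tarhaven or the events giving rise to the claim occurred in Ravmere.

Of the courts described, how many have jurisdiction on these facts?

0

The Tarhaven Court of Common Pleas:
  (a) The operative events occurred in Istport, not Tarhaven; the corporate defendant(s) have their principal place of business in Istport, Orinstead, not Tarhaven; the amount in controversy is 86,500 dollars, above the 77,500 dollars ceiling — every alternative fails. Not met.
  (b) The claim is a consumer claim, not a contract claim, so one alternative holds. Met.
  (c) The plaintiff resides in Tarhaven — that alternative is enough. Condition met.
  (d) Drummond Industries resides in Istport, which satisfies one of the alternatives. Condition met.
  → The court lacks jurisdiction.
The Civil Court of Ravmere:
  (a) The plaintiff resides in Tarhaven, which is not Ravmere. Condition met.
  (b) The claim is a consumer claim, not an employment claim, so one alternative holds. Satisfied.
  (c) The operative events occurred in Istport, not Ravmere. Fails.
  → At least one condition fails; no jurisdiction.
The Circuit Court of Tarhaven:
  (a) The plaintiff resides in Tarhaven, which is not Wynford — that alternative is enough. Met.
  (b) The claim is a consumer claim, not a property claim — that alternative is enough. Condition met.
  (c) The amount in controversy is $86,500, above the USD 77,000 ceiling. Fails.
  (d) The plaintiff resides in Tarhaven. Condition met.
  (e) Edda Galloway resides in Tarhaven, so one alternative holds. Met.
  → At least one condition fails; no jurisdiction.
No court satisfies all of its conditions.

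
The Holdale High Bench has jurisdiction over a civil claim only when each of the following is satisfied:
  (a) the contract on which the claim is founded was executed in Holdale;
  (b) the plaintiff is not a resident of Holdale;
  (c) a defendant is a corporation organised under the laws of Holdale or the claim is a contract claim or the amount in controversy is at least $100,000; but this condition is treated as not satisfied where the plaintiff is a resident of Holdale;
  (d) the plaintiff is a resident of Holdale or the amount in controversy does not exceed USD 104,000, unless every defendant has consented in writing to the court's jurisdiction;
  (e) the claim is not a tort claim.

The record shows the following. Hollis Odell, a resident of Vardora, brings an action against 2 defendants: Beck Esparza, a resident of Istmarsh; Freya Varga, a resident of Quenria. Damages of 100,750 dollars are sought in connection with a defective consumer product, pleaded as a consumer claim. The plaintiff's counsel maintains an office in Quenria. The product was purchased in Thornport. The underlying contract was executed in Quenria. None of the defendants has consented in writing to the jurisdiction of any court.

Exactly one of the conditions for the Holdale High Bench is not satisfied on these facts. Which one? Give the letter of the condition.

(a)

The Holdale High Bench:
  (a) The contract was executed in Quenria, not Holdale. Not met.
  (b) The plaintiff resides in Vardora, which is not Holdale. Met.
  (c) The amount in controversy is 100,750 dollars, which meets the USD 100,000 floor, so this disjunct is met. The exception is not triggered, since the plaintiff resides in Vardora, not Holdale. Condition met.
  (d) The amount in controversy is 100,750 dollars, within the USD 104,000 ceiling, so one alternative holds. Condition met.
  (e) The claim is a consumer claim, not a tort claim. Met.
Only condition (a) fails.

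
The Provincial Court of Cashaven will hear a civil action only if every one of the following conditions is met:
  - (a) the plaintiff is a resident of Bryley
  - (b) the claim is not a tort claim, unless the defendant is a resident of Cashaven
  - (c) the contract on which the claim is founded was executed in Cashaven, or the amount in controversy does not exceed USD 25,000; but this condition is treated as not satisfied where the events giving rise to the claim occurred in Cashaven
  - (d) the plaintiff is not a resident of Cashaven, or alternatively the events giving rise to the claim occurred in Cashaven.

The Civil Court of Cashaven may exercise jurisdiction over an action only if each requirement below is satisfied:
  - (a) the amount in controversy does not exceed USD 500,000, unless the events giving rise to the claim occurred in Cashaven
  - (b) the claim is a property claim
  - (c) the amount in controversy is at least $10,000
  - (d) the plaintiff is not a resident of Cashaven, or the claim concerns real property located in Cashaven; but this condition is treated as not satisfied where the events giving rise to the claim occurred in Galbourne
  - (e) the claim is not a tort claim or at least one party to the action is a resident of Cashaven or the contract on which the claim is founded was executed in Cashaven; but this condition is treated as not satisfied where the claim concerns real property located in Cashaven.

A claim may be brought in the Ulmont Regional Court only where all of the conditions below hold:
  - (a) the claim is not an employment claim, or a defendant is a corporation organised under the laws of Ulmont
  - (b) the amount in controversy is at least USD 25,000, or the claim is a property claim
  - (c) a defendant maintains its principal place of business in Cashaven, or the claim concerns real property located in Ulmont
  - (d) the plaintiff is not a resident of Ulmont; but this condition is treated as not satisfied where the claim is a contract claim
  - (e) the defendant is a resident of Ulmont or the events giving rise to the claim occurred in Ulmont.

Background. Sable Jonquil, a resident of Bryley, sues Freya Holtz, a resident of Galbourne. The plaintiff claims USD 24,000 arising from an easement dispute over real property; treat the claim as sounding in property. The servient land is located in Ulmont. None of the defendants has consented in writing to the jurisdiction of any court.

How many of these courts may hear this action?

3

The Provincial Court of Cashaven:
  (a) The plaintiff resides in Bryley. Satisfied.
  (b) The claim is a property claim, not a tort claim. Condition met.
  (c) The amount in controversy is USD 24,000, within the 25,000 dollars ceiling, so this disjunct is met. The exception is not triggered, since the operative events occurred in Ulmont, not Cashaven. Met.
  (d) The plaintiff resides in Bryley, which is not Cashaven, so one alternative holds. Met.
  → Jurisdiction lies.
The Civil Court of Cashaven:
  (a) The amount in controversy is USD 24,000, within the $500,000 ceiling. Met.
  (b) The claim is a property claim. Satisfied.
  (c) The amount in controversy is $24,000, which meets the USD 10,000 floor. Met.
  (d) The plaintiff resides in Bryley, which is not Cashaven — that alternative is enough. The carve-out does not apply: the operative events occurred in Ulmont, not Galbourne. Condition met.
  (e) The claim is a property claim, not a tort claim, which satisfies one of the alternatives. The carve-out does not apply: the property lies in Ulmont, not Cashaven. Satisfied.
  → The court has jurisdiction.
The Ulmont Regional Court:
  (a) The claim is a property claim, not an employment claim — that alternative is enough. Met.
  (b) The claim is a property claim, so one alternative holds. Condition met.
  (c) The property lies in Ulmont, which satisfies one of the alternatives. Condition met.
  (d) The plaintiff resides in Bryley, which is not Ulmont. The exception is not triggered, since the claim is a property claim, not a contract claim. Condition met.
  (e) The operative events occurred in Ulmont, so this disjunct is met. Satisfied.
  → All conditions met; jurisdiction exists.
Courts with jurisdiction: the Provincial Court of Cashaven, the Civil Court of Cashaven, the Ulmont Regional Court — 3 in total.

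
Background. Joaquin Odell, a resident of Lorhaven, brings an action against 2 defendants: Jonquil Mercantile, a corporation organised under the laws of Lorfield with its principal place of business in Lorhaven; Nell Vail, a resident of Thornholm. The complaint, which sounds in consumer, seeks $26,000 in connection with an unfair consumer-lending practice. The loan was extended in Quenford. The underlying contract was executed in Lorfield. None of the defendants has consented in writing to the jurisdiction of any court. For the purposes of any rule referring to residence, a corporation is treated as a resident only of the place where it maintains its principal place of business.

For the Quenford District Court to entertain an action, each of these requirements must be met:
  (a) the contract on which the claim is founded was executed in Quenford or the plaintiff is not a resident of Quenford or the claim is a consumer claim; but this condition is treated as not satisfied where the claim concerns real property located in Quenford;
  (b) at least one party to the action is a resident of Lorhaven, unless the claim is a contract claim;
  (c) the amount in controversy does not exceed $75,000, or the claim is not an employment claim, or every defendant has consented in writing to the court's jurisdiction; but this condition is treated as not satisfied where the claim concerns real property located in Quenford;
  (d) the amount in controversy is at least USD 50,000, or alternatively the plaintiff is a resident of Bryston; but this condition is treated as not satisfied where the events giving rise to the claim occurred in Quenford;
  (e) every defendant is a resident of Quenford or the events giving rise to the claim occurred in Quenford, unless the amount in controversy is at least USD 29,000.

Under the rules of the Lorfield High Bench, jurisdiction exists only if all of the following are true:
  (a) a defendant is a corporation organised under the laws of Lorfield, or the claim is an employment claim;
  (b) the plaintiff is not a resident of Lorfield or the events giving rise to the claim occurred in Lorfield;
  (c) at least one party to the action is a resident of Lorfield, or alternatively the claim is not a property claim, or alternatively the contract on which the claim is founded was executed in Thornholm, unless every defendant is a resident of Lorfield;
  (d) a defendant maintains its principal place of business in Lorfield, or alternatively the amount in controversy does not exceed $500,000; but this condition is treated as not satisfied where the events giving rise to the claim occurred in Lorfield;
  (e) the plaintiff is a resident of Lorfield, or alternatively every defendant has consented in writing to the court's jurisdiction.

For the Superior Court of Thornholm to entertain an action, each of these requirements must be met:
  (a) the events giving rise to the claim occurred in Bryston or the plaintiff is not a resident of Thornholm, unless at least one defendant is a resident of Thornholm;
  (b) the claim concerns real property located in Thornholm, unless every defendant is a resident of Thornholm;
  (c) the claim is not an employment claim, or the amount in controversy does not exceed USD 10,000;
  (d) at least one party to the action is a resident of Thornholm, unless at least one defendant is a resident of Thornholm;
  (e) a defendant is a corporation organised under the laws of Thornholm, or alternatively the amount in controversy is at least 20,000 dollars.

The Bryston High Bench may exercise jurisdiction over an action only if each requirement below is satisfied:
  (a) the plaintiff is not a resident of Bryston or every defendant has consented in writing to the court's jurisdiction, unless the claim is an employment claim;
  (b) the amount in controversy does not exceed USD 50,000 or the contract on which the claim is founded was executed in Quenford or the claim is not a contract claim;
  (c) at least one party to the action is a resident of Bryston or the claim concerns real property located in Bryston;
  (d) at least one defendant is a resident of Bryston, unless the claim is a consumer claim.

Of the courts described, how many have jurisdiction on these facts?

0

The Quenford District Court:
  (a) The plaintiff resides in Lorhaven, which is not Quenford, so one alternative holds. The exception is not triggered, since the claim does not concern real property. Met.
  (b) Joaquin Odell resides in Lorhaven. Met.
  (c) The amount in controversy is $26,000, within the $75,000 ceiling, so this disjunct is met. The exception is not triggered, since the claim does not concern real property. Met.
  (d) The amount in controversy is USD 26,000, below the $50,000 floor; the plaintiff resides in Lorhaven, not Bryston — every alternative fails. Condition not met.
  (e) The operative events occurred in Quenford, so one alternative holds. Satisfied.
  → The court lacks jurisdiction.
The Lorfield High Bench:
  (a) Jonquil Mercantile is organised under the laws of Lorfield, so this disjunct is met. Satisfied.
  (b) The plaintiff resides in Lorhaven, which is not Lorfield, which satisfies one of the alternatives. Condition met.
  (c) The claim is a consumer claim, not a property claim — that alternative is enough. Condition met.
  (d) The amount in controversy is USD 26,000, within the $500,000 ceiling, so this disjunct is met. And the carve-out is inapplicable — the operative events occurred in Quenford, not Lorfield. Satisfied.
  (e) The plaintiff resides in Lorhaven, not Lorfield; no such written consent has been filed — every alternative fails. Condition not met.
  → Not every requirement is met — no jurisdiction.
The Superior Court of Thornholm:
  (a) The plaintiff resides in Lorhaven, which is not Thornholm, which satisfies one of the alternatives. Condition met.
  (b) The claim does not concern real property. The proviso offers no rescue either, since the defendants reside as follows — Jonquil Mercantile in Lorhaven, Nell Vail in Thornholm — not all in Thornholm. Fails.
  (c) The claim is a consumer claim, not an employment claim, so this disjunct is met. Condition met.
  (d) Nell Vail resides in Thornholm. Satisfied.
  (e) The amount in controversy is USD 26,000, which meets the USD 20,000 floor, so this disjunct is met. Condition met.
  → No jurisdiction.
The Bryston High Bench:
  (a) The plaintiff resides in Lorhaven, which is not Bryston — that alternative is enough. Condition met.
  (b) The amount in controversy is 26,000 dollars, within the 50,000 dollars ceiling, so this disjunct is met. Met.
  (c) No party resides in Bryston; the claim does not concern real property — no alternative holds. Fails.
  (d) No defendant resides in Bryston (they reside in Lorhaven, Thornholm). But the claim is a consumer claim, and the 'unless' clause therefore excuses the requirement. Met.
  → No jurisdiction.
No court satisfies all of its conditions.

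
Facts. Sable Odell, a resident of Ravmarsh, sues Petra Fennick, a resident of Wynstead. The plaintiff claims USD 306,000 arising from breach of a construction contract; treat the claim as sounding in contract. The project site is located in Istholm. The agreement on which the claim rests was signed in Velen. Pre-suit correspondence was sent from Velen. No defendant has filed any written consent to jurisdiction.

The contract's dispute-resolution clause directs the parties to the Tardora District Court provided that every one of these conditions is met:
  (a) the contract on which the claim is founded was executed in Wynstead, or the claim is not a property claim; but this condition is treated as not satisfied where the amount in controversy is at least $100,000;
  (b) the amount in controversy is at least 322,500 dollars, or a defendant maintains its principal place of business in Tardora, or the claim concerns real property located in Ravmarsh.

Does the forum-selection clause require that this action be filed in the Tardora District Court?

No

The Tardora District Court:
  (a) The claim is a contract claim, not a property claim, which satisfies one of the alternatives. However, the amount in controversy is 306,000 dollars, which meets the $100,000 floor, which falls within the stated exception and so defeats the condition. Condition not met.
  (b) The amount in controversy is USD 306,000, below the 322,500 dollars floor; no defendant is a corporation; the claim does not concern real property — no alternative holds. Not met.
  → Forum clause is not triggered.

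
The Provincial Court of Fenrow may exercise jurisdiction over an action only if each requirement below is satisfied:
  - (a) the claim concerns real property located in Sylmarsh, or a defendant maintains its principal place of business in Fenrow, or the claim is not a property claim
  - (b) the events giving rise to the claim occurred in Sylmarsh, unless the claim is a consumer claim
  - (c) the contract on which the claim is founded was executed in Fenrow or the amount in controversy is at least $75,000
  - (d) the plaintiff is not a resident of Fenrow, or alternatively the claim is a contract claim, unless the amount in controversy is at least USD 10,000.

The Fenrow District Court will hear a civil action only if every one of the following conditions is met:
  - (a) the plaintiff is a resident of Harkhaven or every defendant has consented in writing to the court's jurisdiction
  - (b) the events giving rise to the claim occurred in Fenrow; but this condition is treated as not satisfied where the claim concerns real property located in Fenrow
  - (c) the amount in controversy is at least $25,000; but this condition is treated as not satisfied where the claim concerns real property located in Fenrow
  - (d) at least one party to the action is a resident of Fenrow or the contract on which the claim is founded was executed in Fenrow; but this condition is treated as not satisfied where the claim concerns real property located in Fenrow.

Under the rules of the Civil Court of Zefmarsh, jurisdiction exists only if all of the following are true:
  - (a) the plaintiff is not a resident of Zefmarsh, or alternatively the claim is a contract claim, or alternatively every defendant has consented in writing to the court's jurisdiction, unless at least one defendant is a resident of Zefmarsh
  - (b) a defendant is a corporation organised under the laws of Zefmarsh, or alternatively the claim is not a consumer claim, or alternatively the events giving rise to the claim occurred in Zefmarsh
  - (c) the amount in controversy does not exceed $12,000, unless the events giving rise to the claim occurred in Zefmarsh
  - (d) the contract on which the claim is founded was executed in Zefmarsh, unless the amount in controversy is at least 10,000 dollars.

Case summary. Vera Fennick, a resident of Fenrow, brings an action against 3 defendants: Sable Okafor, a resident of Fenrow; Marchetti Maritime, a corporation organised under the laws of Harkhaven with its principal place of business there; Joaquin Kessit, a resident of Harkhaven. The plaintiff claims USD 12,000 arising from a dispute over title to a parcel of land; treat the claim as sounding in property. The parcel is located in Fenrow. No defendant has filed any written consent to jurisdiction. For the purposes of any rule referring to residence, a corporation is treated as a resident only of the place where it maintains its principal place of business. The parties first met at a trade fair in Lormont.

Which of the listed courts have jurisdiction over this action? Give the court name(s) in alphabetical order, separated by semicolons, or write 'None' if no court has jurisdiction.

the Civil Court of Zefmarsh

The Provincial Court of Fenrow:
  (a) The property lies in Fenrow, not Sylmarsh; the corporate defendant(s) have their principal place of business in Harkhaven, not Fenrow; the claim is a property claim — no alternative holds. Fails.
  (b) The operative events occurred in Fenrow, not Sylmarsh. The proviso offers no rescue either, since the claim is a property claim, not a consumer claim. Not met.
  (c) No contract (and hence no place of execution) is alleged; the amount in controversy is USD 12,000, below the 75,000 dollars floor — none of the alternatives is met. Condition not met.
  (d) The plaintiff resides in Fenrow; the claim is a property claim, not a contract claim — none of the alternatives is met. But the amount in controversy is $12,000, which meets the USD 10,000 floor, and the 'unless' clause therefore excuses the requirement. Met.
  → At least one condition fails; no jurisdiction.
The Fenrow District Court:
  (a) The plaintiff resides in Fenrow, not Harkhaven; no such written consent has been filed — none of the alternatives is met. Condition not met.
  (b) The operative events occurred in Fenrow. However, the property lies in Fenrow, which falls within the stated exception and so defeats the condition. Condition not met.
  (c) The amount in controversy is USD 12,000, below the $25,000 floor. Fails.
  (d) Vera Fennick resides in Fenrow — that alternative is enough. But the property lies in Fenrow, triggering the carve-out and defeating this condition. Condition not met.
  → Not every requirement is met — no jurisdiction.
The Civil Court of Zefmarsh:
  (a) The plaintiff resides in Fenrow, which is not Zefmarsh, which satisfies one of the alternatives. Met.
  (b) The claim is a property claim, not a consumer claim, which satisfies one of the alternatives. Condition met.
  (c) The amount in controversy is $12,000, within the 12,000 dollars ceiling. Condition met.
  (d) No contract (and hence no place of execution) is alleged. The proviso rescues it, though: the amount in controversy is 12,000 dollars, which meets the 10,000 dollars floor. Satisfied.
  → All conditions met; jurisdiction exists.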